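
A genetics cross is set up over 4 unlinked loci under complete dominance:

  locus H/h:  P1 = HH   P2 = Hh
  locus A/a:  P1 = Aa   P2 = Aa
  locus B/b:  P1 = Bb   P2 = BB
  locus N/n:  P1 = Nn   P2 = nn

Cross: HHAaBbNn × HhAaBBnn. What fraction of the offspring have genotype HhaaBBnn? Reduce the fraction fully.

HHAaBbNn gametes: HABN×2, HABn×2, HAbN×2, HAbn×2, HaBN×2, HaBn×2, HabN×2, Habn×2
HhAaBBnn gametes: HABn×4, HaBn×4, hABn×4, haBn×4
HHAaBbNn×HhAaBBnn grid (16·16=256): HHAABBNn=8 HHAABBnn=8 HHAABbNn=8 HHAABbnn=8 HHAaBBNn=16 HHAaBBnn=16 HHAaBbNn=16 HHAaBbnn=16 HHaaBBNn=8 HHaaBBnn=8 HHaaBbNn=8 HHaaBbnn=8 HhAABBNn=8 HhAABBnn=8 HhAABbNn=8 HhAABbnn=8 HhAaBBNn=16 HhAaBBnn=16 HhAaBbNn=16 HhAaBbnn=16 HhaaBBNn=8 HhaaBBnn=8 HhaaBbNn=8 HhaaBbnn=8
HhaaBBnn hits 8/256; gcd=8; 8÷8/256÷8 = 1/32

P(HhaaBBnn) = 1/32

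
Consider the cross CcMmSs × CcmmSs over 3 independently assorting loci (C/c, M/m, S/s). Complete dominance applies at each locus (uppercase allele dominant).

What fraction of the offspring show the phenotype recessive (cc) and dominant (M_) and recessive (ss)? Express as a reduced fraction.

P(cc M_ ss) = 1/32

CcMmSs gametes: CMS×1, CMs×1, CmS×1, Cms×1, cMS×1, cMs×1, cmS×1, cms×1
CcmmSs gametes: CmS×2, Cms×2, cmS×2, cms×2
CcMmSs×CcmmSs grid (8·8=64): CCMmSS=2 CCMmSs=4 CCMmss=2 CCmmSS=2 CCmmSs=4 CCmmss=2 CcMmSS=4 CcMmSs=8 CcMmss=4 CcmmSS=4 CcmmSs=8 Ccmmss=4 ccMmSS=2 ccMmSs=4 ccMmss=2 ccmmSS=2 ccmmSs=4 ccmmss=2
cc M_ ss hits 2/64; gcd=2; 2÷2/64÷2 = 1/32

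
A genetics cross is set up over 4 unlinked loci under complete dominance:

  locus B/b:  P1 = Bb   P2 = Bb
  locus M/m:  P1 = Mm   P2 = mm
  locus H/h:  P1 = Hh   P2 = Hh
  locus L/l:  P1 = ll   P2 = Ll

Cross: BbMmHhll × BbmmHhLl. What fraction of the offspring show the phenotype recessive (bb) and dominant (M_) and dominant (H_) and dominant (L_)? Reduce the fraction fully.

P(bb M_ H_ L_) = 3/64

BbMmHhll gametes: BMHl×2, BMhl×2, BmHl×2, Bmhl×2, bMHl×2, bMhl×2, bmHl×2, bmhl×2
BbmmHhLl gametes: BmHL×2, BmHl×2, BmhL×2, Bmhl×2, bmHL×2, bmHl×2, bmhL×2, bmhl×2
BbMmHhll×BbmmHhLl grid (16·16=256): BBMmHHLl=4 BBMmHHll=4 BBMmHhLl=8 BBMmHhll=8 BBMmhhLl=4 BBMmhhll=4 BBmmHHLl=4 BBmmHHll=4 BBmmHhLl=8 BBmmHhll=8 BBmmhhLl=4 BBmmhhll=4 BbMmHHLl=8 BbMmHHll=8 BbMmHhLl=16 BbMmHhll=16 BbMmhhLl=8 BbMmhhll=8 BbmmHHLl=8 BbmmHHll=8 BbmmHhLl=16 BbmmHhll=16 BbmmhhLl=8 Bbmmhhll=8 bbMmHHLl=4 bbMmHHll=4 bbMmHhLl=8 bbMmHhll=8 bbMmhhLl=4 bbMmhhll=4 bbmmHHLl=4 bbmmHHll=4 bbmmHhLl=8 bbmmHhll=8 bbmmhhLl=4 bbmmhhll=4
bb M_ H_ L_ hits 12/256; gcd=4; 12÷4/256÷4 = 3/64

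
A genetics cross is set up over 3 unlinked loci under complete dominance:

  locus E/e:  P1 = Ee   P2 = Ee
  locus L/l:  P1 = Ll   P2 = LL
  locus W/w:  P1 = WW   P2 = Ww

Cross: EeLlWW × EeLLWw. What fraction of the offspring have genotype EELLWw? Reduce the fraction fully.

P(EELLWw) = 1/16

EeLlWW gametes: ELW×2, ElW×2, eLW×2, elW×2
EeLLWw gametes: ELW×2, ELw×2, eLW×2, eLw×2
EeLlWW×EeLLWw grid (8·8=64): EELLWW=4 EELLWw=4 EELlWW=4 EELlWw=4 EeLLWW=8 EeLLWw=8 EeLlWW=8 EeLlWw=8 eeLLWW=4 eeLLWw=4 eeLlWW=4 eeLlWw=4
EELLWw hits 4/64; gcd=4; 4÷4/64÷4 = 1/16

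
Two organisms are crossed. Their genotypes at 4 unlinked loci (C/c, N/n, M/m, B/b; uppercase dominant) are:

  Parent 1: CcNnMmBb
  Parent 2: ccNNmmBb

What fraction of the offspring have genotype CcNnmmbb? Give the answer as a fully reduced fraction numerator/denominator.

P(CcNnmmbb) = 1/32

CcNnMmBb gametes: CNMB×1, CNMb×1, CNmB×1, CNmb×1, CnMB×1, CnMb×1, CnmB×1, Cnmb×1, cNMB×1, cNMb×1, cNmB×1, cNmb×1, cnMB×1, cnMb×1, cnmB×1, cnmb×1
ccNNmmBb gametes: cNmB×8, cNmb×8
CcNnMmBb×ccNNmmBb grid (16·16=256): CcNNMmBB=8 CcNNMmBb=16 CcNNMmbb=8 CcNNmmBB=8 CcNNmmBb=16 CcNNmmbb=8 CcNnMmBB=8 CcNnMmBb=16 CcNnMmbb=8 CcNnmmBB=8 CcNnmmBb=16 CcNnmmbb=8 ccNNMmBB=8 ccNNMmBb=16 ccNNMmbb=8 ccNNmmBB=8 ccNNmmBb=16 ccNNmmbb=8 ccNnMmBB=8 ccNnMmBb=16 ccNnMmbb=8 ccNnmmBB=8 ccNnmmBb=16 ccNnmmbb=8
CcNnmmbb hits 8/256; gcd=8; 8÷8/256÷8 = 1/32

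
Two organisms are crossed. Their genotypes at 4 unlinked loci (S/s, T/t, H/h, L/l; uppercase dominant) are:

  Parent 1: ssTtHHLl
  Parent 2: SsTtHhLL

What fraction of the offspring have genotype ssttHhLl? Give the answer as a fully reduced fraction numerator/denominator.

P(ssttHhLl) = 1/32

ssTtHHLl gametes: sTHL×4, sTHl×4, stHL×4, stHl×4
SsTtHhLL gametes: STHL×2, SThL×2, StHL×2, SthL×2, sTHL×2, sThL×2, stHL×2, sthL×2
ssTtHHLl×SsTtHhLL grid (16·16=256): SsTTHHLL=8 SsTTHHLl=8 SsTTHhLL=8 SsTTHhLl=8 SsTtHHLL=16 SsTtHHLl=16 SsTtHhLL=16 SsTtHhLl=16 SsttHHLL=8 SsttHHLl=8 SsttHhLL=8 SsttHhLl=8 ssTTHHLL=8 ssTTHHLl=8 ssTTHhLL=8 ssTTHhLl=8 ssTtHHLL=16 ssTtHHLl=16 ssTtHhLL=16 ssTtHhLl=16 ssttHHLL=8 ssttHHLl=8 ssttHhLL=8 ssttHhLl=8
ssttHhLl hits 8/256; gcd=8; 8÷8/256÷8 = 1/32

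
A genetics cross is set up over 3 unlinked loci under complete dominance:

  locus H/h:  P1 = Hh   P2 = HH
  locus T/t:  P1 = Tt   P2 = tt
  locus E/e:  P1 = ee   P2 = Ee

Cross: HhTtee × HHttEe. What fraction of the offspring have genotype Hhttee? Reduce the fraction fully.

HhTtee gametes: HTe×2, Hte×2, hTe×2, hte×2
HHttEe gametes: HtE×4, Hte×4
HhTtee×HHttEe grid (8·8=64): HHTtEe=8 HHTtee=8 HHttEe=8 HHttee=8 HhTtEe=8 HhTtee=8 HhttEe=8 Hhttee=8
Hhttee hits 8/64; gcd=8; 8÷8/64÷8 = 1/8

P(Hhttee) = 1/8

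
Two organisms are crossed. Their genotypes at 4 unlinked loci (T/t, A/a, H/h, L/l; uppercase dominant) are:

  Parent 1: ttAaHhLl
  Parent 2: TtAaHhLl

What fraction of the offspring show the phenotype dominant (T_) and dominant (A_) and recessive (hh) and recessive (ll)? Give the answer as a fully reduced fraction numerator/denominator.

P(T_ A_ hh ll) = 3/128

ttAaHhLl gametes: tAHL×2, tAHl×2, tAhL×2, tAhl×2, taHL×2, taHl×2, tahL×2, tahl×2
TtAaHhLl gametes: TAHL×1, TAHl×1, TAhL×1, TAhl×1, TaHL×1, TaHl×1, TahL×1, Tahl×1, tAHL×1, tAHl×1, tAhL×1, tAhl×1, taHL×1, taHl×1, tahL×1, tahl×1
ttAaHhLl×TtAaHhLl grid (16·16=256): TtAAHHLL=2 TtAAHHLl=4 TtAAHHll=2 TtAAHhLL=4 TtAAHhLl=8 TtAAHhll=4 TtAAhhLL=2 TtAAhhLl=4 TtAAhhll=2 TtAaHHLL=4 TtAaHHLl=8 TtAaHHll=4 TtAaHhLL=8 TtAaHhLl=16 TtAaHhll=8 TtAahhLL=4 TtAahhLl=8 TtAahhll=4 TtaaHHLL=2 TtaaHHLl=4 TtaaHHll=2 TtaaHhLL=4 TtaaHhLl=8 TtaaHhll=4 TtaahhLL=2 TtaahhLl=4 Ttaahhll=2 ttAAHHLL=2 ttAAHHLl=4 ttAAHHll=2 ttAAHhLL=4 ttAAHhLl=8 ttAAHhll=4 ttAAhhLL=2 ttAAhhLl=4 ttAAhhll=2 ttAaHHLL=4 ttAaHHLl=8 ttAaHHll=4 ttAaHhLL=8 ttAaHhLl=16 ttAaHhll=8 ttAahhLL=4 ttAahhLl=8 ttAahhll=4 ttaaHHLL=2 ttaaHHLl=4 ttaaHHll=2 ttaaHhLL=4 ttaaHhLl=8 ttaaHhll=4 ttaahhLL=2 ttaahhLl=4 ttaahhll=2
T_ A_ hh ll hits 6/256; gcd=2; 6÷2/256÷2 = 3/128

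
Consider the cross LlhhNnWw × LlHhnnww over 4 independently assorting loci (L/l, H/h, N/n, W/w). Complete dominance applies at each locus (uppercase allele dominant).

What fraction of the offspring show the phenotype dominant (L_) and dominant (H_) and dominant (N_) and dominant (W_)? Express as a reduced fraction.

LlhhNnWw gametes: LhNW×2, LhNw×2, LhnW×2, Lhnw×2, lhNW×2, lhNw×2, lhnW×2, lhnw×2
LlHhnnww gametes: LHnw×4, Lhnw×4, lHnw×4, lhnw×4
LlhhNnWw×LlHhnnww grid (16·16=256): LLHhNnWw=8 LLHhNnww=8 LLHhnnWw=8 LLHhnnww=8 LLhhNnWw=8 LLhhNnww=8 LLhhnnWw=8 LLhhnnww=8 LlHhNnWw=16 LlHhNnww=16 LlHhnnWw=16 LlHhnnww=16 LlhhNnWw=16 LlhhNnww=16 LlhhnnWw=16 Llhhnnww=16 llHhNnWw=8 llHhNnww=8 llHhnnWw=8 llHhnnww=8 llhhNnWw=8 llhhNnww=8 llhhnnWw=8 llhhnnww=8
L_ H_ N_ W_ hits 24/256; gcd=8; 24÷8/256÷8 = 3/32

P(L_ H_ N_ W_) = 3/32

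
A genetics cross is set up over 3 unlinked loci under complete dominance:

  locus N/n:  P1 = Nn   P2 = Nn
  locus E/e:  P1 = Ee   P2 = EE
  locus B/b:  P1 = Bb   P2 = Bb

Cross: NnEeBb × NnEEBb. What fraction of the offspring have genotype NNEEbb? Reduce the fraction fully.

P(NNEEbb) = 1/32

NnEeBb gametes: NEB×1, NEb×1, NeB×1, Neb×1, nEB×1, nEb×1, neB×1, neb×1
NnEEBb gametes: NEB×2, NEb×2, nEB×2, nEb×2
NnEeBb×NnEEBb grid (8·8=64): NNEEBB=2 NNEEBb=4 NNEEbb=2 NNEeBB=2 NNEeBb=4 NNEebb=2 NnEEBB=4 NnEEBb=8 NnEEbb=4 NnEeBB=4 NnEeBb=8 NnEebb=4 nnEEBB=2 nnEEBb=4 nnEEbb=2 nnEeBB=2 nnEeBb=4 nnEebb=2
NNEEbb hits 2/64; gcd=2; 2÷2/64÷2 = 1/32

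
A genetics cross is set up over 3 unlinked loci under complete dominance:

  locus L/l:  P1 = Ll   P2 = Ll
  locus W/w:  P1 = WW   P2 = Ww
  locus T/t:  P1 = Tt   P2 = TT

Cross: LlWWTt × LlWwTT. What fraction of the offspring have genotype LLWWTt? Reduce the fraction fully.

P(LLWWTt) = 1/16

LlWWTt gametes: LWT×2, LWt×2, lWT×2, lWt×2
LlWwTT gametes: LWT×2, LwT×2, lWT×2, lwT×2
LlWWTt×LlWwTT grid (8·8=64): LLWWTT=4 LLWWTt=4 LLWwTT=4 LLWwTt=4 LlWWTT=8 LlWWTt=8 LlWwTT=8 LlWwTt=8 llWWTT=4 llWWTt=4 llWwTT=4 llWwTt=4
LLWWTt hits 4/64; gcd=4; 4÷4/64÷4 = 1/16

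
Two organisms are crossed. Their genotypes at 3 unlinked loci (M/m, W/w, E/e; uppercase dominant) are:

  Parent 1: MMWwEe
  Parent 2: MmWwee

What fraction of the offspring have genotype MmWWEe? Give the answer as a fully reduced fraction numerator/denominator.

P(MmWWEe) = 1/16

MMWwEe gametes: MWE×2, MWe×2, MwE×2, Mwe×2
MmWwee gametes: MWe×2, Mwe×2, mWe×2, mwe×2
MMWwEe×MmWwee grid (8·8=64): MMWWEe=4 MMWWee=4 MMWwEe=8 MMWwee=8 MMwwEe=4 MMwwee=4 MmWWEe=4 MmWWee=4 MmWwEe=8 MmWwee=8 MmwwEe=4 Mmwwee=4
MmWWEe hits 4/64; gcd=4; 4÷4/64÷4 = 1/16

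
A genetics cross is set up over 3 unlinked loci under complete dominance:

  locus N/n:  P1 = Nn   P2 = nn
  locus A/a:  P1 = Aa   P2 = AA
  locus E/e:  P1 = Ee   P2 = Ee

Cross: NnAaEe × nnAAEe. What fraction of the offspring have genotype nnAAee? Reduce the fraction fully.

NnAaEe gametes: NAE×1, NAe×1, NaE×1, Nae×1, nAE×1, nAe×1, naE×1, nae×1
nnAAEe gametes: nAE×4, nAe×4
NnAaEe×nnAAEe grid (8·8=64): NnAAEE=4 NnAAEe=8 NnAAee=4 NnAaEE=4 NnAaEe=8 NnAaee=4 nnAAEE=4 nnAAEe=8 nnAAee=4 nnAaEE=4 nnAaEe=8 nnAaee=4
nnAAee hits 4/64; gcd=4; 4÷4/64÷4 = 1/16

P(nnAAee) = 1/16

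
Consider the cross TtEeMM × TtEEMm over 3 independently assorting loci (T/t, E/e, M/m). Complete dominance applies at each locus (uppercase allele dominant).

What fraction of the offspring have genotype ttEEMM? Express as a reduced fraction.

P(ttEEMM) = 1/16

TtEeMM gametes: TEM×2, TeM×2, tEM×2, teM×2
TtEEMm gametes: TEM×2, TEm×2, tEM×2, tEm×2
TtEeMM×TtEEMm grid (8·8=64): TTEEMM=4 TTEEMm=4 TTEeMM=4 TTEeMm=4 TtEEMM=8 TtEEMm=8 TtEeMM=8 TtEeMm=8 ttEEMM=4 ttEEMm=4 ttEeMM=4 ttEeMm=4
ttEEMM hits 4/64; gcd=4; 4÷4/64÷4 = 1/16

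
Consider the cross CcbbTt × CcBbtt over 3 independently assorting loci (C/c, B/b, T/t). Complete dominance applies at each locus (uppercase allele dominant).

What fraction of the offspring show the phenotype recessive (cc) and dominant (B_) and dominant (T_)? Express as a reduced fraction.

CcbbTt gametes: CbT×2, Cbt×2, cbT×2, cbt×2
CcBbtt gametes: CBt×2, Cbt×2, cBt×2, cbt×2
CcbbTt×CcBbtt grid (8·8=64): CCBbTt=4 CCBbtt=4 CCbbTt=4 CCbbtt=4 CcBbTt=8 CcBbtt=8 CcbbTt=8 Ccbbtt=8 ccBbTt=4 ccBbtt=4 ccbbTt=4 ccbbtt=4
cc B_ T_ hits 4/64; gcd=4; 4÷4/64÷4 = 1/16

P(cc B_ T_) = 1/16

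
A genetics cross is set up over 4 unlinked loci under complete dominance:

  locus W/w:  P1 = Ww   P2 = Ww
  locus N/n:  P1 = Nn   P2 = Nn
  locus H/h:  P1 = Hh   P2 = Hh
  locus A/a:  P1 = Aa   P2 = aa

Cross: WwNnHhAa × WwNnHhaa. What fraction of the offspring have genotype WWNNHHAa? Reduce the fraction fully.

WwNnHhAa gametes: WNHA×1, WNHa×1, WNhA×1, WNha×1, WnHA×1, WnHa×1, WnhA×1, Wnha×1, wNHA×1, wNHa×1, wNhA×1, wNha×1, wnHA×1, wnHa×1, wnhA×1, wnha×1
WwNnHhaa gametes: WNHa×2, WNha×2, WnHa×2, Wnha×2, wNHa×2, wNha×2, wnHa×2, wnha×2
WwNnHhAa×WwNnHhaa grid (16·16=256): WWNNHHAa=2 WWNNHHaa=2 WWNNHhAa=4 WWNNHhaa=4 WWNNhhAa=2 WWNNhhaa=2 WWNnHHAa=4 WWNnHHaa=4 WWNnHhAa=8 WWNnHhaa=8 WWNnhhAa=4 WWNnhhaa=4 WWnnHHAa=2 WWnnHHaa=2 WWnnHhAa=4 WWnnHhaa=4 WWnnhhAa=2 WWnnhhaa=2 WwNNHHAa=4 WwNNHHaa=4 WwNNHhAa=8 WwNNHhaa=8 WwNNhhAa=4 WwNNhhaa=4 WwNnHHAa=8 WwNnHHaa=8 WwNnHhAa=16 WwNnHhaa=16 WwNnhhAa=8 WwNnhhaa=8 WwnnHHAa=4 WwnnHHaa=4 WwnnHhAa=8 WwnnHhaa=8 WwnnhhAa=4 Wwnnhhaa=4 wwNNHHAa=2 wwNNHHaa=2 wwNNHhAa=4 wwNNHhaa=4 wwNNhhAa=2 wwNNhhaa=2 wwNnHHAa=4 wwNnHHaa=4 wwNnHhAa=8 wwNnHhaa=8 wwNnhhAa=4 wwNnhhaa=4 wwnnHHAa=2 wwnnHHaa=2 wwnnHhAa=4 wwnnHhaa=4 wwnnhhAa=2 wwnnhhaa=2
WWNNHHAa hits 2/256; gcd=2; 2÷2/256÷2 = 1/128

P(WWNNHHAa) = 1/128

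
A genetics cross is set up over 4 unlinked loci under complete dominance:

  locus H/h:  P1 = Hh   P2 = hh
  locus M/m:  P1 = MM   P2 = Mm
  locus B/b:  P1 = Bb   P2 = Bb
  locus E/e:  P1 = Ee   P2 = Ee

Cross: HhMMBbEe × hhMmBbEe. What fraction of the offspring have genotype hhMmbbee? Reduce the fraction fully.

P(hhMmbbee) = 1/64

HhMMBbEe gametes: HMBE×2, HMBe×2, HMbE×2, HMbe×2, hMBE×2, hMBe×2, hMbE×2, hMbe×2
hhMmBbEe gametes: hMBE×2, hMBe×2, hMbE×2, hMbe×2, hmBE×2, hmBe×2, hmbE×2, hmbe×2
HhMMBbEe×hhMmBbEe grid (16·16=256): HhMMBBEE=4 HhMMBBEe=8 HhMMBBee=4 HhMMBbEE=8 HhMMBbEe=16 HhMMBbee=8 HhMMbbEE=4 HhMMbbEe=8 HhMMbbee=4 HhMmBBEE=4 HhMmBBEe=8 HhMmBBee=4 HhMmBbEE=8 HhMmBbEe=16 HhMmBbee=8 HhMmbbEE=4 HhMmbbEe=8 HhMmbbee=4 hhMMBBEE=4 hhMMBBEe=8 hhMMBBee=4 hhMMBbEE=8 hhMMBbEe=16 hhMMBbee=8 hhMMbbEE=4 hhMMbbEe=8 hhMMbbee=4 hhMmBBEE=4 hhMmBBEe=8 hhMmBBee=4 hhMmBbEE=8 hhMmBbEe=16 hhMmBbee=8 hhMmbbEE=4 hhMmbbEe=8 hhMmbbee=4
hhMmbbee hits 4/256; gcd=4; 4÷4/256÷4 = 1/64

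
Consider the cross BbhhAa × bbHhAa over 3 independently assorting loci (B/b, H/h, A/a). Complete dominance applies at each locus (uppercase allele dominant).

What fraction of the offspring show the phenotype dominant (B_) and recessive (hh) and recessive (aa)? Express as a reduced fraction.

BbhhAa gametes: BhA×2, Bha×2, bhA×2, bha×2
bbHhAa gametes: bHA×2, bHa×2, bhA×2, bha×2
BbhhAa×bbHhAa grid (8·8=64): BbHhAA=4 BbHhAa=8 BbHhaa=4 BbhhAA=4 BbhhAa=8 Bbhhaa=4 bbHhAA=4 bbHhAa=8 bbHhaa=4 bbhhAA=4 bbhhAa=8 bbhhaa=4
B_ hh aa hits 4/64; gcd=4; 4÷4/64÷4 = 1/16

P(B_ hh aa) = 1/16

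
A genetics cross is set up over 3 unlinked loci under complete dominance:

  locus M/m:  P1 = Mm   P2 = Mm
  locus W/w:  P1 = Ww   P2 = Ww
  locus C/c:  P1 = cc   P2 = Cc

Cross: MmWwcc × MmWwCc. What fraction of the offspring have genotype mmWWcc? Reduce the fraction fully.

MmWwcc gametes: MWc×2, Mwc×2, mWc×2, mwc×2
MmWwCc gametes: MWC×1, MWc×1, MwC×1, Mwc×1, mWC×1, mWc×1, mwC×1, mwc×1
MmWwcc×MmWwCc grid (8·8=64): MMWWCc=2 MMWWcc=2 MMWwCc=4 MMWwcc=4 MMwwCc=2 MMwwcc=2 MmWWCc=4 MmWWcc=4 MmWwCc=8 MmWwcc=8 MmwwCc=4 Mmwwcc=4 mmWWCc=2 mmWWcc=2 mmWwCc=4 mmWwcc=4 mmwwCc=2 mmwwcc=2
mmWWcc hits 2/64; gcd=2; 2÷2/64÷2 = 1/32

P(mmWWcc) = 1/32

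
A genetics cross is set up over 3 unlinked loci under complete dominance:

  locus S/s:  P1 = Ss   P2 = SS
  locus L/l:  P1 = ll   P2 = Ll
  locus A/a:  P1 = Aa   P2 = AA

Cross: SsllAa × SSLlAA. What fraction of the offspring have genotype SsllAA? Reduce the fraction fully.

SsllAa gametes: SlA×2, Sla×2, slA×2, sla×2
SSLlAA gametes: SLA×4, SlA×4
SsllAa×SSLlAA grid (8·8=64): SSLlAA=8 SSLlAa=8 SSllAA=8 SSllAa=8 SsLlAA=8 SsLlAa=8 SsllAA=8 SsllAa=8
SsllAA hits 8/64; gcd=8; 8÷8/64÷8 = 1/8

P(SsllAA) = 1/8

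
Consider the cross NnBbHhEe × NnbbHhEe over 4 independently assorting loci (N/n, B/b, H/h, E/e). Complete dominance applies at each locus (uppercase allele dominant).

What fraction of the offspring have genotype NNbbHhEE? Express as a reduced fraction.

NnBbHhEe gametes: NBHE×1, NBHe×1, NBhE×1, NBhe×1, NbHE×1, NbHe×1, NbhE×1, Nbhe×1, nBHE×1, nBHe×1, nBhE×1, nBhe×1, nbHE×1, nbHe×1, nbhE×1, nbhe×1
NnbbHhEe gametes: NbHE×2, NbHe×2, NbhE×2, Nbhe×2, nbHE×2, nbHe×2, nbhE×2, nbhe×2
NnBbHhEe×NnbbHhEe grid (16·16=256): NNBbHHEE=2 NNBbHHEe=4 NNBbHHee=2 NNBbHhEE=4 NNBbHhEe=8 NNBbHhee=4 NNBbhhEE=2 NNBbhhEe=4 NNBbhhee=2 NNbbHHEE=2 NNbbHHEe=4 NNbbHHee=2 NNbbHhEE=4 NNbbHhEe=8 NNbbHhee=4 NNbbhhEE=2 NNbbhhEe=4 NNbbhhee=2 NnBbHHEE=4 NnBbHHEe=8 NnBbHHee=4 NnBbHhEE=8 NnBbHhEe=16 NnBbHhee=8 NnBbhhEE=4 NnBbhhEe=8 NnBbhhee=4 NnbbHHEE=4 NnbbHHEe=8 NnbbHHee=4 NnbbHhEE=8 NnbbHhEe=16 NnbbHhee=8 NnbbhhEE=4 NnbbhhEe=8 Nnbbhhee=4 nnBbHHEE=2 nnBbHHEe=4 nnBbHHee=2 nnBbHhEE=4 nnBbHhEe=8 nnBbHhee=4 nnBbhhEE=2 nnBbhhEe=4 nnBbhhee=2 nnbbHHEE=2 nnbbHHEe=4 nnbbHHee=2 nnbbHhEE=4 nnbbHhEe=8 nnbbHhee=4 nnbbhhEE=2 nnbbhhEe=4 nnbbhhee=2
NNbbHhEE hits 4/256; gcd=4; 4÷4/256÷4 = 1/64

P(NNbbHhEE) = 1/64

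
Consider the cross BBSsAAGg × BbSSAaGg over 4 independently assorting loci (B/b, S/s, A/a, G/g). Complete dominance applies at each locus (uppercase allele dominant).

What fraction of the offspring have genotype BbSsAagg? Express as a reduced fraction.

P(BbSsAagg) = 1/32

BBSsAAGg gametes: BSAG×4, BSAg×4, BsAG×4, BsAg×4
BbSSAaGg gametes: BSAG×2, BSAg×2, BSaG×2, BSag×2, bSAG×2, bSAg×2, bSaG×2, bSag×2
BBSsAAGg×BbSSAaGg grid (16·16=256): BBSSAAGG=8 BBSSAAGg=16 BBSSAAgg=8 BBSSAaGG=8 BBSSAaGg=16 BBSSAagg=8 BBSsAAGG=8 BBSsAAGg=16 BBSsAAgg=8 BBSsAaGG=8 BBSsAaGg=16 BBSsAagg=8 BbSSAAGG=8 BbSSAAGg=16 BbSSAAgg=8 BbSSAaGG=8 BbSSAaGg=16 BbSSAagg=8 BbSsAAGG=8 BbSsAAGg=16 BbSsAAgg=8 BbSsAaGG=8 BbSsAaGg=16 BbSsAagg=8
BbSsAagg hits 8/256; gcd=8; 8÷8/256÷8 = 1/32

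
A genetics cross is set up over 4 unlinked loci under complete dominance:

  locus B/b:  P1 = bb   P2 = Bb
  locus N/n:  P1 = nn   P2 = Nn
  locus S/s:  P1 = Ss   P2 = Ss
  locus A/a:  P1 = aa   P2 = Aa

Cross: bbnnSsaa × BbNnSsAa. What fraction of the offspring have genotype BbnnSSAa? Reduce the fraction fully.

P(BbnnSSAa) = 1/32

bbnnSsaa gametes: bnSa×8, bnsa×8
BbNnSsAa gametes: BNSA×1, BNSa×1, BNsA×1, BNsa×1, BnSA×1, BnSa×1, BnsA×1, Bnsa×1, bNSA×1, bNSa×1, bNsA×1, bNsa×1, bnSA×1, bnSa×1, bnsA×1, bnsa×1
bbnnSsaa×BbNnSsAa grid (16·16=256): BbNnSSAa=8 BbNnSSaa=8 BbNnSsAa=16 BbNnSsaa=16 BbNnssAa=8 BbNnssaa=8 BbnnSSAa=8 BbnnSSaa=8 BbnnSsAa=16 BbnnSsaa=16 BbnnssAa=8 Bbnnssaa=8 bbNnSSAa=8 bbNnSSaa=8 bbNnSsAa=16 bbNnSsaa=16 bbNnssAa=8 bbNnssaa=8 bbnnSSAa=8 bbnnSSaa=8 bbnnSsAa=16 bbnnSsaa=16 bbnnssAa=8 bbnnssaa=8
BbnnSSAa hits 8/256; gcd=8; 8÷8/256÷8 = 1/32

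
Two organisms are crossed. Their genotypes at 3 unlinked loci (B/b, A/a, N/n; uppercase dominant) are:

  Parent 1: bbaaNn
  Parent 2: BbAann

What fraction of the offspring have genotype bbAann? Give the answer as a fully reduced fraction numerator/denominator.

bbaaNn gametes: baN×4, ban×4
BbAann gametes: BAn×2, Ban×2, bAn×2, ban×2
bbaaNn×BbAann grid (8·8=64): BbAaNn=8 BbAann=8 BbaaNn=8 Bbaann=8 bbAaNn=8 bbAann=8 bbaaNn=8 bbaann=8
bbAann hits 8/64; gcd=8; 8÷8/64÷8 = 1/8

P(bbAann) = 1/8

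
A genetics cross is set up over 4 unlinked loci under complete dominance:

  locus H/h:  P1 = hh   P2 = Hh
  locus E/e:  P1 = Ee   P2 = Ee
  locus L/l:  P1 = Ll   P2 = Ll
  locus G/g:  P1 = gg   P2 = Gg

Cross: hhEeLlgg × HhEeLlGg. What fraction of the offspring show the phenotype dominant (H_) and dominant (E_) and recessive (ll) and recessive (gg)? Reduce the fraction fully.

hhEeLlgg gametes: hELg×4, hElg×4, heLg×4, helg×4
HhEeLlGg gametes: HELG×1, HELg×1, HElG×1, HElg×1, HeLG×1, HeLg×1, HelG×1, Helg×1, hELG×1, hELg×1, hElG×1, hElg×1, heLG×1, heLg×1, helG×1, helg×1
hhEeLlgg×HhEeLlGg grid (16·16=256): HhEELLGg=4 HhEELLgg=4 HhEELlGg=8 HhEELlgg=8 HhEEllGg=4 HhEEllgg=4 HhEeLLGg=8 HhEeLLgg=8 HhEeLlGg=16 HhEeLlgg=16 HhEellGg=8 HhEellgg=8 HheeLLGg=4 HheeLLgg=4 HheeLlGg=8 HheeLlgg=8 HheellGg=4 Hheellgg=4 hhEELLGg=4 hhEELLgg=4 hhEELlGg=8 hhEELlgg=8 hhEEllGg=4 hhEEllgg=4 hhEeLLGg=8 hhEeLLgg=8 hhEeLlGg=16 hhEeLlgg=16 hhEellGg=8 hhEellgg=8 hheeLLGg=4 hheeLLgg=4 hheeLlGg=8 hheeLlgg=8 hheellGg=4 hheellgg=4
H_ E_ ll gg hits 12/256; gcd=4; 12÷4/256÷4 = 3/64

P(H_ E_ ll gg) = 3/64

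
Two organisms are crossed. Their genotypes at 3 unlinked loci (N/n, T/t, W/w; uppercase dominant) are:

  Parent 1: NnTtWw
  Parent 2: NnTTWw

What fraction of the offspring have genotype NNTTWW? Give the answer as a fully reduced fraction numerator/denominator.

P(NNTTWW) = 1/32

NnTtWw gametes: NTW×1, NTw×1, NtW×1, Ntw×1, nTW×1, nTw×1, ntW×1, ntw×1
NnTTWw gametes: NTW×2, NTw×2, nTW×2, nTw×2
NnTtWw×NnTTWw grid (8·8=64): NNTTWW=2 NNTTWw=4 NNTTww=2 NNTtWW=2 NNTtWw=4 NNTtww=2 NnTTWW=4 NnTTWw=8 NnTTww=4 NnTtWW=4 NnTtWw=8 NnTtww=4 nnTTWW=2 nnTTWw=4 nnTTww=2 nnTtWW=2 nnTtWw=4 nnTtww=2
NNTTWW hits 2/64; gcd=2; 2÷2/64÷2 = 1/32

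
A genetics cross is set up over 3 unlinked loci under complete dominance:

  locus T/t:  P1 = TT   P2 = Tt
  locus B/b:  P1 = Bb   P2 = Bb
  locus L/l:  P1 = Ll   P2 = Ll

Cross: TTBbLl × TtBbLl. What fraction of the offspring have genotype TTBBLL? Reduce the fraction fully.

P(TTBBLL) = 1/32

TTBbLl gametes: TBL×2, TBl×2, TbL×2, Tbl×2
TtBbLl gametes: TBL×1, TBl×1, TbL×1, Tbl×1, tBL×1, tBl×1, tbL×1, tbl×1
TTBbLl×TtBbLl grid (8·8=64): TTBBLL=2 TTBBLl=4 TTBBll=2 TTBbLL=4 TTBbLl=8 TTBbll=4 TTbbLL=2 TTbbLl=4 TTbbll=2 TtBBLL=2 TtBBLl=4 TtBBll=2 TtBbLL=4 TtBbLl=8 TtBbll=4 TtbbLL=2 TtbbLl=4 Ttbbll=2
TTBBLL hits 2/64; gcd=2; 2÷2/64÷2 = 1/32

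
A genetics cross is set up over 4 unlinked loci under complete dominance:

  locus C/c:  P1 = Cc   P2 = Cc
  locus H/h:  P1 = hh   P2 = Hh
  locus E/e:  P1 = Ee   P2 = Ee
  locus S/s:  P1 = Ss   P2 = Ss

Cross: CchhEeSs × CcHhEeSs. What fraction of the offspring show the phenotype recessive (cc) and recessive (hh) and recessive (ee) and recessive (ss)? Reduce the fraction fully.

CchhEeSs gametes: ChES×2, ChEs×2, CheS×2, Ches×2, chES×2, chEs×2, cheS×2, ches×2
CcHhEeSs gametes: CHES×1, CHEs×1, CHeS×1, CHes×1, ChES×1, ChEs×1, CheS×1, Ches×1, cHES×1, cHEs×1, cHeS×1, cHes×1, chES×1, chEs×1, cheS×1, ches×1
CchhEeSs×CcHhEeSs grid (16·16=256): CCHhEESS=2 CCHhEESs=4 CCHhEEss=2 CCHhEeSS=4 CCHhEeSs=8 CCHhEess=4 CCHheeSS=2 CCHheeSs=4 CCHheess=2 CChhEESS=2 CChhEESs=4 CChhEEss=2 CChhEeSS=4 CChhEeSs=8 CChhEess=4 CChheeSS=2 CChheeSs=4 CChheess=2 CcHhEESS=4 CcHhEESs=8 CcHhEEss=4 CcHhEeSS=8 CcHhEeSs=16 CcHhEess=8 CcHheeSS=4 CcHheeSs=8 CcHheess=4 CchhEESS=4 CchhEESs=8 CchhEEss=4 CchhEeSS=8 CchhEeSs=16 CchhEess=8 CchheeSS=4 CchheeSs=8 Cchheess=4 ccHhEESS=2 ccHhEESs=4 ccHhEEss=2 ccHhEeSS=4 ccHhEeSs=8 ccHhEess=4 ccHheeSS=2 ccHheeSs=4 ccHheess=2 cchhEESS=2 cchhEESs=4 cchhEEss=2 cchhEeSS=4 cchhEeSs=8 cchhEess=4 cchheeSS=2 cchheeSs=4 cchheess=2
cc hh ee ss hits 2/256; gcd=2; 2÷2/256÷2 = 1/128

P(cc hh ee ss) = 1/128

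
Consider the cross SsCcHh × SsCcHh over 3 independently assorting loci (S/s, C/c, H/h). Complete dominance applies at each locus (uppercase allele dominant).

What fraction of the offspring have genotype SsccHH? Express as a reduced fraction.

SsCcHh gametes: SCH×1, SCh×1, ScH×1, Sch×1, sCH×1, sCh×1, scH×1, sch×1
SsCcHh gametes: SCH×1, SCh×1, ScH×1, Sch×1, sCH×1, sCh×1, scH×1, sch×1
SsCcHh×SsCcHh grid (8·8=64): SSCCHH=1 SSCCHh=2 SSCChh=1 SSCcHH=2 SSCcHh=4 SSCchh=2 SSccHH=1 SSccHh=2 SScchh=1 SsCCHH=2 SsCCHh=4 SsCChh=2 SsCcHH=4 SsCcHh=8 SsCchh=4 SsccHH=2 SsccHh=4 Sscchh=2 ssCCHH=1 ssCCHh=2 ssCChh=1 ssCcHH=2 ssCcHh=4 ssCchh=2 ssccHH=1 ssccHh=2 sscchh=1
SsccHH hits 2/64; gcd=2; 2÷2/64÷2 = 1/32

P(SsccHH) = 1/32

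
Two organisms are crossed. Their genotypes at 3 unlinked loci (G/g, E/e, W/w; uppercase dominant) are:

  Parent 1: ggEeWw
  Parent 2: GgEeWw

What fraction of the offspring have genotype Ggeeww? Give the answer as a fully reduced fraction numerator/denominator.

P(Ggeeww) = 1/32

ggEeWw gametes: gEW×2, gEw×2, geW×2, gew×2
GgEeWw gametes: GEW×1, GEw×1, GeW×1, Gew×1, gEW×1, gEw×1, geW×1, gew×1
ggEeWw×GgEeWw grid (8·8=64): GgEEWW=2 GgEEWw=4 GgEEww=2 GgEeWW=4 GgEeWw=8 GgEeww=4 GgeeWW=2 GgeeWw=4 Ggeeww=2 ggEEWW=2 ggEEWw=4 ggEEww=2 ggEeWW=4 ggEeWw=8 ggEeww=4 ggeeWW=2 ggeeWw=4 ggeeww=2
Ggeeww hits 2/64; gcd=2; 2÷2/64÷2 = 1/32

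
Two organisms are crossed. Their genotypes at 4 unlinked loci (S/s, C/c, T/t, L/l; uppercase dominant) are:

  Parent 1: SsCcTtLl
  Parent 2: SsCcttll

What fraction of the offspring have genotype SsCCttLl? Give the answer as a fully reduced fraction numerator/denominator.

P(SsCCttLl) = 1/32

SsCcTtLl gametes: SCTL×1, SCTl×1, SCtL×1, SCtl×1, ScTL×1, ScTl×1, SctL×1, Sctl×1, sCTL×1, sCTl×1, sCtL×1, sCtl×1, scTL×1, scTl×1, sctL×1, sctl×1
SsCcttll gametes: SCtl×4, Sctl×4, sCtl×4, sctl×4
SsCcTtLl×SsCcttll grid (16·16=256): SSCCTtLl=4 SSCCTtll=4 SSCCttLl=4 SSCCttll=4 SSCcTtLl=8 SSCcTtll=8 SSCcttLl=8 SSCcttll=8 SSccTtLl=4 SSccTtll=4 SSccttLl=4 SSccttll=4 SsCCTtLl=8 SsCCTtll=8 SsCCttLl=8 SsCCttll=8 SsCcTtLl=16 SsCcTtll=16 SsCcttLl=16 SsCcttll=16 SsccTtLl=8 SsccTtll=8 SsccttLl=8 Ssccttll=8 ssCCTtLl=4 ssCCTtll=4 ssCCttLl=4 ssCCttll=4 ssCcTtLl=8 ssCcTtll=8 ssCcttLl=8 ssCcttll=8 ssccTtLl=4 ssccTtll=4 ssccttLl=4 ssccttll=4
SsCCttLl hits 8/256; gcd=8; 8÷8/256÷8 = 1/32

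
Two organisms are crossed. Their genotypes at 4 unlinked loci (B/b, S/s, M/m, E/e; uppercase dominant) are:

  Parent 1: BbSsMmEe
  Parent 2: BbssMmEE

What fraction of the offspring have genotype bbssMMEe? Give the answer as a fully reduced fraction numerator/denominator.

BbSsMmEe gametes: BSME×1, BSMe×1, BSmE×1, BSme×1, BsME×1, BsMe×1, BsmE×1, Bsme×1, bSME×1, bSMe×1, bSmE×1, bSme×1, bsME×1, bsMe×1, bsmE×1, bsme×1
BbssMmEE gametes: BsME×4, BsmE×4, bsME×4, bsmE×4
BbSsMmEe×BbssMmEE grid (16·16=256): BBSsMMEE=4 BBSsMMEe=4 BBSsMmEE=8 BBSsMmEe=8 BBSsmmEE=4 BBSsmmEe=4 BBssMMEE=4 BBssMMEe=4 BBssMmEE=8 BBssMmEe=8 BBssmmEE=4 BBssmmEe=4 BbSsMMEE=8 BbSsMMEe=8 BbSsMmEE=16 BbSsMmEe=16 BbSsmmEE=8 BbSsmmEe=8 BbssMMEE=8 BbssMMEe=8 BbssMmEE=16 BbssMmEe=16 BbssmmEE=8 BbssmmEe=8 bbSsMMEE=4 bbSsMMEe=4 bbSsMmEE=8 bbSsMmEe=8 bbSsmmEE=4 bbSsmmEe=4 bbssMMEE=4 bbssMMEe=4 bbssMmEE=8 bbssMmEe=8 bbssmmEE=4 bbssmmEe=4
bbssMMEe hits 4/256; gcd=4; 4÷4/256÷4 = 1/64

P(bbssMMEe) = 1/64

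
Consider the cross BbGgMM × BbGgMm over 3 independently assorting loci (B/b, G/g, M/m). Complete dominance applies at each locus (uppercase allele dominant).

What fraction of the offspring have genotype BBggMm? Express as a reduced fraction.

BbGgMM gametes: BGM×2, BgM×2, bGM×2, bgM×2
BbGgMm gametes: BGM×1, BGm×1, BgM×1, Bgm×1, bGM×1, bGm×1, bgM×1, bgm×1
BbGgMM×BbGgMm grid (8·8=64): BBGGMM=2 BBGGMm=2 BBGgMM=4 BBGgMm=4 BBggMM=2 BBggMm=2 BbGGMM=4 BbGGMm=4 BbGgMM=8 BbGgMm=8 BbggMM=4 BbggMm=4 bbGGMM=2 bbGGMm=2 bbGgMM=4 bbGgMm=4 bbggMM=2 bbggMm=2
BBggMm hits 2/64; gcd=2; 2÷2/64÷2 = 1/32

P(BBggMm) = 1/32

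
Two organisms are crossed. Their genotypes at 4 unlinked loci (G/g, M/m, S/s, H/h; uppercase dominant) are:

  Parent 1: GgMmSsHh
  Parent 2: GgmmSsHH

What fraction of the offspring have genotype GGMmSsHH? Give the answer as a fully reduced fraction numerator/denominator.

GgMmSsHh gametes: GMSH×1, GMSh×1, GMsH×1, GMsh×1, GmSH×1, GmSh×1, GmsH×1, Gmsh×1, gMSH×1, gMSh×1, gMsH×1, gMsh×1, gmSH×1, gmSh×1, gmsH×1, gmsh×1
GgmmSsHH gametes: GmSH×4, GmsH×4, gmSH×4, gmsH×4
GgMmSsHh×GgmmSsHH grid (16·16=256): GGMmSSHH=4 GGMmSSHh=4 GGMmSsHH=8 GGMmSsHh=8 GGMmssHH=4 GGMmssHh=4 GGmmSSHH=4 GGmmSSHh=4 GGmmSsHH=8 GGmmSsHh=8 GGmmssHH=4 GGmmssHh=4 GgMmSSHH=8 GgMmSSHh=8 GgMmSsHH=16 GgMmSsHh=16 GgMmssHH=8 GgMmssHh=8 GgmmSSHH=8 GgmmSSHh=8 GgmmSsHH=16 GgmmSsHh=16 GgmmssHH=8 GgmmssHh=8 ggMmSSHH=4 ggMmSSHh=4 ggMmSsHH=8 ggMmSsHh=8 ggMmssHH=4 ggMmssHh=4 ggmmSSHH=4 ggmmSSHh=4 ggmmSsHH=8 ggmmSsHh=8 ggmmssHH=4 ggmmssHh=4
GGMmSsHH hits 8/256; gcd=8; 8÷8/256÷8 = 1/32

P(GGMmSsHH) = 1/32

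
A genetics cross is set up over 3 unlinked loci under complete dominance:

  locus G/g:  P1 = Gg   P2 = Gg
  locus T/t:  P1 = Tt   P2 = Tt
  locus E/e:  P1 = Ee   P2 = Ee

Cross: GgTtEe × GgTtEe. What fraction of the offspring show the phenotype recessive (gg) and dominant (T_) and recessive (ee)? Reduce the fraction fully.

GgTtEe gametes: GTE×1, GTe×1, GtE×1, Gte×1, gTE×1, gTe×1, gtE×1, gte×1
GgTtEe gametes: GTE×1, GTe×1, GtE×1, Gte×1, gTE×1, gTe×1, gtE×1, gte×1
GgTtEe×GgTtEe grid (8·8=64): GGTTEE=1 GGTTEe=2 GGTTee=1 GGTtEE=2 GGTtEe=4 GGTtee=2 GGttEE=1 GGttEe=2 GGttee=1 GgTTEE=2 GgTTEe=4 GgTTee=2 GgTtEE=4 GgTtEe=8 GgTtee=4 GgttEE=2 GgttEe=4 Ggttee=2 ggTTEE=1 ggTTEe=2 ggTTee=1 ggTtEE=2 ggTtEe=4 ggTtee=2 ggttEE=1 ggttEe=2 ggttee=1
gg T_ ee hits 3/64; gcd=1; 3÷1/64÷1 = 3/64

P(gg T_ ee) = 3/64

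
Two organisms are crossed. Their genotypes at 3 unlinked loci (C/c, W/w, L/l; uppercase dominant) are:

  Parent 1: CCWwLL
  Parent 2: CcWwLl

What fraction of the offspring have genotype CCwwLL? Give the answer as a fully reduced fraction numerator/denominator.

P(CCwwLL) = 1/16

CCWwLL gametes: CWL×4, CwL×4
CcWwLl gametes: CWL×1, CWl×1, CwL×1, Cwl×1, cWL×1, cWl×1, cwL×1, cwl×1
CCWwLL×CcWwLl grid (8·8=64): CCWWLL=4 CCWWLl=4 CCWwLL=8 CCWwLl=8 CCwwLL=4 CCwwLl=4 CcWWLL=4 CcWWLl=4 CcWwLL=8 CcWwLl=8 CcwwLL=4 CcwwLl=4
CCwwLL hits 4/64; gcd=4; 4÷4/64÷4 = 1/16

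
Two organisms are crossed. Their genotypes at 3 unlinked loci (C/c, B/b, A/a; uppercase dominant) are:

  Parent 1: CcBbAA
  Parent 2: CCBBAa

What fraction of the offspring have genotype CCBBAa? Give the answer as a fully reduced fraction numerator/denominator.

P(CCBBAa) = 1/8

CcBbAA gametes: CBA×2, CbA×2, cBA×2, cbA×2
CCBBAa gametes: CBA×4, CBa×4
CcBbAA×CCBBAa grid (8·8=64): CCBBAA=8 CCBBAa=8 CCBbAA=8 CCBbAa=8 CcBBAA=8 CcBBAa=8 CcBbAA=8 CcBbAa=8
CCBBAa hits 8/64; gcd=8; 8÷8/64÷8 = 1/8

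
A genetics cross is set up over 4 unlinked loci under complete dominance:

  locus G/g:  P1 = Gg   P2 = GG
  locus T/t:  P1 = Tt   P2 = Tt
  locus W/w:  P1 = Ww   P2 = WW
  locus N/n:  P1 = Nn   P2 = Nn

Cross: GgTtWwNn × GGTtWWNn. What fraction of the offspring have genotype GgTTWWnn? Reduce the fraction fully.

P(GgTTWWnn) = 1/64

GgTtWwNn gametes: GTWN×1, GTWn×1, GTwN×1, GTwn×1, GtWN×1, GtWn×1, GtwN×1, Gtwn×1, gTWN×1, gTWn×1, gTwN×1, gTwn×1, gtWN×1, gtWn×1, gtwN×1, gtwn×1
GGTtWWNn gametes: GTWN×4, GTWn×4, GtWN×4, GtWn×4
GgTtWwNn×GGTtWWNn grid (16·16=256): GGTTWWNN=4 GGTTWWNn=8 GGTTWWnn=4 GGTTWwNN=4 GGTTWwNn=8 GGTTWwnn=4 GGTtWWNN=8 GGTtWWNn=16 GGTtWWnn=8 GGTtWwNN=8 GGTtWwNn=16 GGTtWwnn=8 GGttWWNN=4 GGttWWNn=8 GGttWWnn=4 GGttWwNN=4 GGttWwNn=8 GGttWwnn=4 GgTTWWNN=4 GgTTWWNn=8 GgTTWWnn=4 GgTTWwNN=4 GgTTWwNn=8 GgTTWwnn=4 GgTtWWNN=8 GgTtWWNn=16 GgTtWWnn=8 GgTtWwNN=8 GgTtWwNn=16 GgTtWwnn=8 GgttWWNN=4 GgttWWNn=8 GgttWWnn=4 GgttWwNN=4 GgttWwNn=8 GgttWwnn=4
GgTTWWnn hits 4/256; gcd=4; 4÷4/256÷4 = 1/64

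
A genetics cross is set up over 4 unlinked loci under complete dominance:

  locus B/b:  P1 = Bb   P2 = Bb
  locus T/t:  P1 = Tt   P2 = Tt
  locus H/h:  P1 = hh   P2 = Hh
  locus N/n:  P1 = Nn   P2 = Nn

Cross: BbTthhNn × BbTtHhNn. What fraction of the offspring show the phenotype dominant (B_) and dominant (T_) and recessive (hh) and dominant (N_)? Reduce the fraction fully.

P(B_ T_ hh N_) = 27/128

BbTthhNn gametes: BThN×2, BThn×2, BthN×2, Bthn×2, bThN×2, bThn×2, bthN×2, bthn×2
BbTtHhNn gametes: BTHN×1, BTHn×1, BThN×1, BThn×1, BtHN×1, BtHn×1, BthN×1, Bthn×1, bTHN×1, bTHn×1, bThN×1, bThn×1, btHN×1, btHn×1, bthN×1, bthn×1
BbTthhNn×BbTtHhNn grid (16·16=256): BBTTHhNN=2 BBTTHhNn=4 BBTTHhnn=2 BBTThhNN=2 BBTThhNn=4 BBTThhnn=2 BBTtHhNN=4 BBTtHhNn=8 BBTtHhnn=4 BBTthhNN=4 BBTthhNn=8 BBTthhnn=4 BBttHhNN=2 BBttHhNn=4 BBttHhnn=2 BBtthhNN=2 BBtthhNn=4 BBtthhnn=2 BbTTHhNN=4 BbTTHhNn=8 BbTTHhnn=4 BbTThhNN=4 BbTThhNn=8 BbTThhnn=4 BbTtHhNN=8 BbTtHhNn=16 BbTtHhnn=8 BbTthhNN=8 BbTthhNn=16 BbTthhnn=8 BbttHhNN=4 BbttHhNn=8 BbttHhnn=4 BbtthhNN=4 BbtthhNn=8 Bbtthhnn=4 bbTTHhNN=2 bbTTHhNn=4 bbTTHhnn=2 bbTThhNN=2 bbTThhNn=4 bbTThhnn=2 bbTtHhNN=4 bbTtHhNn=8 bbTtHhnn=4 bbTthhNN=4 bbTthhNn=8 bbTthhnn=4 bbttHhNN=2 bbttHhNn=4 bbttHhnn=2 bbtthhNN=2 bbtthhNn=4 bbtthhnn=2
B_ T_ hh N_ hits 54/256; gcd=2; 54÷2/256÷2 = 27/128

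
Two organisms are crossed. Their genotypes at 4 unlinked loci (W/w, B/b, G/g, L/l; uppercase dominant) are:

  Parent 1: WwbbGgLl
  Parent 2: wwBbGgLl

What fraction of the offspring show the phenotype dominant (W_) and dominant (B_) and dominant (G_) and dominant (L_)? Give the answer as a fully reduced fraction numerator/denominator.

WwbbGgLl gametes: WbGL×2, WbGl×2, WbgL×2, Wbgl×2, wbGL×2, wbGl×2, wbgL×2, wbgl×2
wwBbGgLl gametes: wBGL×2, wBGl×2, wBgL×2, wBgl×2, wbGL×2, wbGl×2, wbgL×2, wbgl×2
WwbbGgLl×wwBbGgLl grid (16·16=256): WwBbGGLL=4 WwBbGGLl=8 WwBbGGll=4 WwBbGgLL=8 WwBbGgLl=16 WwBbGgll=8 WwBbggLL=4 WwBbggLl=8 WwBbggll=4 WwbbGGLL=4 WwbbGGLl=8 WwbbGGll=4 WwbbGgLL=8 WwbbGgLl=16 WwbbGgll=8 WwbbggLL=4 WwbbggLl=8 Wwbbggll=4 wwBbGGLL=4 wwBbGGLl=8 wwBbGGll=4 wwBbGgLL=8 wwBbGgLl=16 wwBbGgll=8 wwBbggLL=4 wwBbggLl=8 wwBbggll=4 wwbbGGLL=4 wwbbGGLl=8 wwbbGGll=4 wwbbGgLL=8 wwbbGgLl=16 wwbbGgll=8 wwbbggLL=4 wwbbggLl=8 wwbbggll=4
W_ B_ G_ L_ hits 36/256; gcd=4; 36÷4/256÷4 = 9/64

P(W_ B_ G_ L_) = 9/64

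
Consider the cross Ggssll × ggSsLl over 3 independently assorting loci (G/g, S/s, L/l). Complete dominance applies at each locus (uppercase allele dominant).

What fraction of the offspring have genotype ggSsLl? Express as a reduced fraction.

P(ggSsLl) = 1/8

Ggssll gametes: Gsl×4, gsl×4
ggSsLl gametes: gSL×2, gSl×2, gsL×2, gsl×2
Ggssll×ggSsLl grid (8·8=64): GgSsLl=8 GgSsll=8 GgssLl=8 Ggssll=8 ggSsLl=8 ggSsll=8 ggssLl=8 ggssll=8
ggSsLl hits 8/64; gcd=8; 8÷8/64÷8 = 1/8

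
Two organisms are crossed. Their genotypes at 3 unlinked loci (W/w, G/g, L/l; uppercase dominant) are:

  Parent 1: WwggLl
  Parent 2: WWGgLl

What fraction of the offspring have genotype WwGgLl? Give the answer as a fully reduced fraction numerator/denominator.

WwggLl gametes: WgL×2, Wgl×2, wgL×2, wgl×2
WWGgLl gametes: WGL×2, WGl×2, WgL×2, Wgl×2
WwggLl×WWGgLl grid (8·8=64): WWGgLL=4 WWGgLl=8 WWGgll=4 WWggLL=4 WWggLl=8 WWggll=4 WwGgLL=4 WwGgLl=8 WwGgll=4 WwggLL=4 WwggLl=8 Wwggll=4
WwGgLl hits 8/64; gcd=8; 8÷8/64÷8 = 1/8

P(WwGgLl) = 1/8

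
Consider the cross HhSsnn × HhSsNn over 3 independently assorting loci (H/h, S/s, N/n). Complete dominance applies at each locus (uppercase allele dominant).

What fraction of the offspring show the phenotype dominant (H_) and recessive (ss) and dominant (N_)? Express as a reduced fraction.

HhSsnn gametes: HSn×2, Hsn×2, hSn×2, hsn×2
HhSsNn gametes: HSN×1, HSn×1, HsN×1, Hsn×1, hSN×1, hSn×1, hsN×1, hsn×1
HhSsnn×HhSsNn grid (8·8=64): HHSSNn=2 HHSSnn=2 HHSsNn=4 HHSsnn=4 HHssNn=2 HHssnn=2 HhSSNn=4 HhSSnn=4 HhSsNn=8 HhSsnn=8 HhssNn=4 Hhssnn=4 hhSSNn=2 hhSSnn=2 hhSsNn=4 hhSsnn=4 hhssNn=2 hhssnn=2
H_ ss N_ hits 6/64; gcd=2; 6÷2/64÷2 = 3/32

P(H_ ss N_) = 3/32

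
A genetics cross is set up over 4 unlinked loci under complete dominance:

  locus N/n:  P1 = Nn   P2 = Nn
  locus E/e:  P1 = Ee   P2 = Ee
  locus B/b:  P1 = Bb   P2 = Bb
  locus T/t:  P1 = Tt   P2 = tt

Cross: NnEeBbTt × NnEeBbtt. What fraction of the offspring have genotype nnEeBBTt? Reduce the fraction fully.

P(nnEeBBTt) = 1/64

NnEeBbTt gametes: NEBT×1, NEBt×1, NEbT×1, NEbt×1, NeBT×1, NeBt×1, NebT×1, Nebt×1, nEBT×1, nEBt×1, nEbT×1, nEbt×1, neBT×1, neBt×1, nebT×1, nebt×1
NnEeBbtt gametes: NEBt×2, NEbt×2, NeBt×2, Nebt×2, nEBt×2, nEbt×2, neBt×2, nebt×2
NnEeBbTt×NnEeBbtt grid (16·16=256): NNEEBBTt=2 NNEEBBtt=2 NNEEBbTt=4 NNEEBbtt=4 NNEEbbTt=2 NNEEbbtt=2 NNEeBBTt=4 NNEeBBtt=4 NNEeBbTt=8 NNEeBbtt=8 NNEebbTt=4 NNEebbtt=4 NNeeBBTt=2 NNeeBBtt=2 NNeeBbTt=4 NNeeBbtt=4 NNeebbTt=2 NNeebbtt=2 NnEEBBTt=4 NnEEBBtt=4 NnEEBbTt=8 NnEEBbtt=8 NnEEbbTt=4 NnEEbbtt=4 NnEeBBTt=8 NnEeBBtt=8 NnEeBbTt=16 NnEeBbtt=16 NnEebbTt=8 NnEebbtt=8 NneeBBTt=4 NneeBBtt=4 NneeBbTt=8 NneeBbtt=8 NneebbTt=4 Nneebbtt=4 nnEEBBTt=2 nnEEBBtt=2 nnEEBbTt=4 nnEEBbtt=4 nnEEbbTt=2 nnEEbbtt=2 nnEeBBTt=4 nnEeBBtt=4 nnEeBbTt=8 nnEeBbtt=8 nnEebbTt=4 nnEebbtt=4 nneeBBTt=2 nneeBBtt=2 nneeBbTt=4 nneeBbtt=4 nneebbTt=2 nneebbtt=2
nnEeBBTt hits 4/256; gcd=4; 4÷4/256÷4 = 1/64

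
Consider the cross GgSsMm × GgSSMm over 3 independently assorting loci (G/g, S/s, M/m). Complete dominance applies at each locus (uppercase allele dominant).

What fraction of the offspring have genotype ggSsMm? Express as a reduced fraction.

GgSsMm gametes: GSM×1, GSm×1, GsM×1, Gsm×1, gSM×1, gSm×1, gsM×1, gsm×1
GgSSMm gametes: GSM×2, GSm×2, gSM×2, gSm×2
GgSsMm×GgSSMm grid (8·8=64): GGSSMM=2 GGSSMm=4 GGSSmm=2 GGSsMM=2 GGSsMm=4 GGSsmm=2 GgSSMM=4 GgSSMm=8 GgSSmm=4 GgSsMM=4 GgSsMm=8 GgSsmm=4 ggSSMM=2 ggSSMm=4 ggSSmm=2 ggSsMM=2 ggSsMm=4 ggSsmm=2
ggSsMm hits 4/64; gcd=4; 4÷4/64÷4 = 1/16

P(ggSsMm) = 1/16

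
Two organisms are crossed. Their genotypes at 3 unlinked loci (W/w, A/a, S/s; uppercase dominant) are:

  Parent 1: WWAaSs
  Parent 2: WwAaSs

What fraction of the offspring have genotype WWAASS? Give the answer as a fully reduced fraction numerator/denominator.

P(WWAASS) = 1/32

WWAaSs gametes: WAS×2, WAs×2, WaS×2, Was×2
WwAaSs gametes: WAS×1, WAs×1, WaS×1, Was×1, wAS×1, wAs×1, waS×1, was×1
WWAaSs×WwAaSs grid (8·8=64): WWAASS=2 WWAASs=4 WWAAss=2 WWAaSS=4 WWAaSs=8 WWAass=4 WWaaSS=2 WWaaSs=4 WWaass=2 WwAASS=2 WwAASs=4 WwAAss=2 WwAaSS=4 WwAaSs=8 WwAass=4 WwaaSS=2 WwaaSs=4 Wwaass=2
WWAASS hits 2/64; gcd=2; 2÷2/64÷2 = 1/32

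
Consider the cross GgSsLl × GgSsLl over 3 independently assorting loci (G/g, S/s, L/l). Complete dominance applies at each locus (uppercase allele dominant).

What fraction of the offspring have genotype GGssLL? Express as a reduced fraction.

GgSsLl gametes: GSL×1, GSl×1, GsL×1, Gsl×1, gSL×1, gSl×1, gsL×1, gsl×1
GgSsLl gametes: GSL×1, GSl×1, GsL×1, Gsl×1, gSL×1, gSl×1, gsL×1, gsl×1
GgSsLl×GgSsLl grid (8·8=64): GGSSLL=1 GGSSLl=2 GGSSll=1 GGSsLL=2 GGSsLl=4 GGSsll=2 GGssLL=1 GGssLl=2 GGssll=1 GgSSLL=2 GgSSLl=4 GgSSll=2 GgSsLL=4 GgSsLl=8 GgSsll=4 GgssLL=2 GgssLl=4 Ggssll=2 ggSSLL=1 ggSSLl=2 ggSSll=1 ggSsLL=2 ggSsLl=4 ggSsll=2 ggssLL=1 ggssLl=2 ggssll=1
GGssLL hits 1/64; gcd=1; 1÷1/64÷1 = 1/64

P(GGssLL) = 1/64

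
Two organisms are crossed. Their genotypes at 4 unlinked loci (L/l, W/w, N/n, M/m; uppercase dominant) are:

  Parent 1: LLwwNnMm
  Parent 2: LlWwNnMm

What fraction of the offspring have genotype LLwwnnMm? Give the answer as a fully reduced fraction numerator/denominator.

P(LLwwnnMm) = 1/32

LLwwNnMm gametes: LwNM×4, LwNm×4, LwnM×4, Lwnm×4
LlWwNnMm gametes: LWNM×1, LWNm×1, LWnM×1, LWnm×1, LwNM×1, LwNm×1, LwnM×1, Lwnm×1, lWNM×1, lWNm×1, lWnM×1, lWnm×1, lwNM×1, lwNm×1, lwnM×1, lwnm×1
LLwwNnMm×LlWwNnMm grid (16·16=256): LLWwNNMM=4 LLWwNNMm=8 LLWwNNmm=4 LLWwNnMM=8 LLWwNnMm=16 LLWwNnmm=8 LLWwnnMM=4 LLWwnnMm=8 LLWwnnmm=4 LLwwNNMM=4 LLwwNNMm=8 LLwwNNmm=4 LLwwNnMM=8 LLwwNnMm=16 LLwwNnmm=8 LLwwnnMM=4 LLwwnnMm=8 LLwwnnmm=4 LlWwNNMM=4 LlWwNNMm=8 LlWwNNmm=4 LlWwNnMM=8 LlWwNnMm=16 LlWwNnmm=8 LlWwnnMM=4 LlWwnnMm=8 LlWwnnmm=4 LlwwNNMM=4 LlwwNNMm=8 LlwwNNmm=4 LlwwNnMM=8 LlwwNnMm=16 LlwwNnmm=8 LlwwnnMM=4 LlwwnnMm=8 Llwwnnmm=4
LLwwnnMm hits 8/256; gcd=8; 8÷8/256÷8 = 1/32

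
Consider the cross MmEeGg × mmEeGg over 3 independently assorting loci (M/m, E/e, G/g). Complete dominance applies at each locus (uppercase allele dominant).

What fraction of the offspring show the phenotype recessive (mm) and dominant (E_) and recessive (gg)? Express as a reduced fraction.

P(mm E_ gg) = 3/32

MmEeGg gametes: MEG×1, MEg×1, MeG×1, Meg×1, mEG×1, mEg×1, meG×1, meg×1
mmEeGg gametes: mEG×2, mEg×2, meG×2, meg×2
MmEeGg×mmEeGg grid (8·8=64): MmEEGG=2 MmEEGg=4 MmEEgg=2 MmEeGG=4 MmEeGg=8 MmEegg=4 MmeeGG=2 MmeeGg=4 Mmeegg=2 mmEEGG=2 mmEEGg=4 mmEEgg=2 mmEeGG=4 mmEeGg=8 mmEegg=4 mmeeGG=2 mmeeGg=4 mmeegg=2
mm E_ gg hits 6/64; gcd=2; 6÷2/64÷2 = 3/32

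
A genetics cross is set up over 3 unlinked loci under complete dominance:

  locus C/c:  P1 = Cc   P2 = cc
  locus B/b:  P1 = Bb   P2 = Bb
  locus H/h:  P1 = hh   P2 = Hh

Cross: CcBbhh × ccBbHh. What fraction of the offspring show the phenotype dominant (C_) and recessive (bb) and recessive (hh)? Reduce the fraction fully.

P(C_ bb hh) = 1/16

CcBbhh gametes: CBh×2, Cbh×2, cBh×2, cbh×2
ccBbHh gametes: cBH×2, cBh×2, cbH×2, cbh×2
CcBbhh×ccBbHh grid (8·8=64): CcBBHh=4 CcBBhh=4 CcBbHh=8 CcBbhh=8 CcbbHh=4 Ccbbhh=4 ccBBHh=4 ccBBhh=4 ccBbHh=8 ccBbhh=8 ccbbHh=4 ccbbhh=4
C_ bb hh hits 4/64; gcd=4; 4÷4/64÷4 = 1/16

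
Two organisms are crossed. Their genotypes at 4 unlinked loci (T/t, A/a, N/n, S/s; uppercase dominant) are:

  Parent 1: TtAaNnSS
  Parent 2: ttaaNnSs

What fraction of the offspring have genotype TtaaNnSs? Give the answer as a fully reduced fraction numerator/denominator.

TtAaNnSS gametes: TANS×2, TAnS×2, TaNS×2, TanS×2, tANS×2, tAnS×2, taNS×2, tanS×2
ttaaNnSs gametes: taNS×4, taNs×4, tanS×4, tans×4
TtAaNnSS×ttaaNnSs grid (16·16=256): TtAaNNSS=8 TtAaNNSs=8 TtAaNnSS=16 TtAaNnSs=16 TtAannSS=8 TtAannSs=8 TtaaNNSS=8 TtaaNNSs=8 TtaaNnSS=16 TtaaNnSs=16 TtaannSS=8 TtaannSs=8 ttAaNNSS=8 ttAaNNSs=8 ttAaNnSS=16 ttAaNnSs=16 ttAannSS=8 ttAannSs=8 ttaaNNSS=8 ttaaNNSs=8 ttaaNnSS=16 ttaaNnSs=16 ttaannSS=8 ttaannSs=8
TtaaNnSs hits 16/256; gcd=16; 16÷16/256÷16 = 1/16

P(TtaaNnSs) = 1/16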